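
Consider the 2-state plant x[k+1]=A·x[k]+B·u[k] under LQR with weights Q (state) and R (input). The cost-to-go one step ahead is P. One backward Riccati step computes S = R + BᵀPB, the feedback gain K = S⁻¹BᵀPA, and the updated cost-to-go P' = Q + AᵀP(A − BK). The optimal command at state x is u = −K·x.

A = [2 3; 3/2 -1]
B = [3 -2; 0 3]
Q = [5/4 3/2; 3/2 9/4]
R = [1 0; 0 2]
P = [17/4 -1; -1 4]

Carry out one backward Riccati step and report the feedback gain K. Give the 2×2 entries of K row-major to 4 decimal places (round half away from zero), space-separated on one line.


0.9295 0.7576 0.4488 -0.3338

BᵀP = [12.7500 -3.0000; -11.5000 14.0000]
S = R + BᵀPB = [1 0; 0 2] + [38.2500 -34.5000; -34.5000 65.0000] = [39.2500 -34.5000; -34.5000 67.0000]
BᵀPA = [21.0000 41.2500; -2.0000 -48.5000]
K = S⁻¹·BᵀPA = [0.9295 0.7576; 0.4488 -0.3338]
A−BK = [0.1091 0.0597; 0.1537 0.0014]
AᵀP(A−BK) = [1.3783 0.4238; 0.4238 0.8117]
P' = Q + AᵀP(A−BK) = [2.6283 1.9238; 1.9238 3.0617]
tr(P') = 5.6900


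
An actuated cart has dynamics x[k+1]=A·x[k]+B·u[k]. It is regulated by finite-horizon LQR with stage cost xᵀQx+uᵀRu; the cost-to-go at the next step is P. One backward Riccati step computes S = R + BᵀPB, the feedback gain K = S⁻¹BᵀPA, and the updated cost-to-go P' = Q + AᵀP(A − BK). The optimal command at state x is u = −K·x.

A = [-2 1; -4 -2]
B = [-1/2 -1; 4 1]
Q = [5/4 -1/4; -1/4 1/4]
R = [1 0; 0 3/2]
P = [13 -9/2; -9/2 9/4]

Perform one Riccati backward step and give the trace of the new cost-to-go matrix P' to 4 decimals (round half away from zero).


10.0115

BᵀP = [-24.5000 11.2500; -17.5000 6.7500]
S = R + BᵀPB = [1 0; 0 3/2] + [57.2500 35.7500; 35.7500 24.2500] = [58.2500 35.7500; 35.7500 25.7500]
BᵀPA = [4.0000 -47.0000; 8.0000 -31.0000]
K = S⁻¹·BᵀPA = [-0.8248 -0.4597; 1.4558 -0.5656]
A−BK = [-0.9566 0.2045; -2.1566 0.4045]
AᵀP(A−BK) = [7.6530 -1.6361; -1.6361 0.8586]
P' = Q + AᵀP(A−BK) = [8.9030 -1.8861; -1.8861 1.1086]
tr(P') = 10.0115


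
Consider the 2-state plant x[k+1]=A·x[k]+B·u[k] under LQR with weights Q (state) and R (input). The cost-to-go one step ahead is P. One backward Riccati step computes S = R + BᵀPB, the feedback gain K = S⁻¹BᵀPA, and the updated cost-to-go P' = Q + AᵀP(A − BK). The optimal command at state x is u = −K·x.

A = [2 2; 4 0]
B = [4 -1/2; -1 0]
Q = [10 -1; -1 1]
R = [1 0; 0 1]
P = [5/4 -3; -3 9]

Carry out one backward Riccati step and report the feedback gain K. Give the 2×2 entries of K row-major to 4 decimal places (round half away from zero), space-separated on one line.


BᵀP = [8.0000 -21.0000; -0.6250 1.5000]
S = R + BᵀPB = [1 0; 0 1] + [53.0000 -4.0000; -4.0000 0.3125] = [54.0000 -4.0000; -4.0000 1.3125]
BᵀPA = [-68.0000 16.0000; 4.7500 -1.2500]
K = S⁻¹·BᵀPA = [-1.2802 0.2916; -0.2825 -0.0638]
A−BK = [6.9795 0.8018; 2.7198 0.2916]
AᵀP(A−BK) = [15.2893 1.1298; 1.1298 0.2551]
P' = Q + AᵀP(A−BK) = [25.2893 0.1298; 0.1298 1.2551]
tr(P') = 26.5444

-1.2802 0.2916 -0.2825 -0.0638


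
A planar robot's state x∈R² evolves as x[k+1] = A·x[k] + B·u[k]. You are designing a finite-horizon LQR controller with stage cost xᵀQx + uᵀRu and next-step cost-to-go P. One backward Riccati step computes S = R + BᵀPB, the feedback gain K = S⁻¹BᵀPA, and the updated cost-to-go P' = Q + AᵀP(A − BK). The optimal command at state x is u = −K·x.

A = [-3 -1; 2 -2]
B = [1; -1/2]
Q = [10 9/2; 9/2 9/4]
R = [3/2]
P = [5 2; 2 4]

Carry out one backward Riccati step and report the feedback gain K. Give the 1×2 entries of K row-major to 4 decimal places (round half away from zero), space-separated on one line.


-2.1818 -0.7273

BᵀP = [4.0000 0.0000]
S = R + BᵀPB = [3/2] + [4.0000] = [5.5000]
BᵀPA = [-12.0000 -4.0000]
K = S⁻¹·BᵀPA = [-2.1818 -0.7273]
A−BK = [-0.8182 -0.2727; 0.9091 -2.3636]
AᵀP(A−BK) = [10.8182 -1.7273; -1.7273 26.0909]
P' = Q + AᵀP(A−BK) = [20.8182 2.7727; 2.7727 28.3409]
tr(P') = 49.1591


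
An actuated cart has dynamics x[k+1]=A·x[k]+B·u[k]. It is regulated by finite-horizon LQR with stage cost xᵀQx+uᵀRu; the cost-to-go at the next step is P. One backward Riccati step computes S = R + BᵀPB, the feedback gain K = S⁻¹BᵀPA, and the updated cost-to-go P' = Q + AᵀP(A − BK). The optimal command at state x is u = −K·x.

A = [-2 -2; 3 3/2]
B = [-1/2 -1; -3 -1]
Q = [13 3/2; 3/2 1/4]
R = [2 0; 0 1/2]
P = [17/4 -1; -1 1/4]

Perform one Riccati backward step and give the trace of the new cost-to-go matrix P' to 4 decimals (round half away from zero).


BᵀP = [0.8750 -0.2500; -3.2500 0.7500]
S = R + BᵀPB = [2 0; 0 1/2] + [0.3125 -0.6250; -0.6250 2.5000] = [2.3125 -0.6250; -0.6250 3.0000]
BᵀPA = [-2.5000 -2.1250; 8.7500 7.6250]
K = S⁻¹·BᵀPA = [-0.3103 -0.2458; 2.8520 2.4905]
A−BK = [0.6969 0.3675; 4.9212 3.2530]
AᵀP(A−BK) = [5.5191 4.7190; 4.7190 4.0504]
P' = Q + AᵀP(A−BK) = [18.5191 6.2190; 6.2190 4.3004]
tr(P') = 22.8195

22.8195


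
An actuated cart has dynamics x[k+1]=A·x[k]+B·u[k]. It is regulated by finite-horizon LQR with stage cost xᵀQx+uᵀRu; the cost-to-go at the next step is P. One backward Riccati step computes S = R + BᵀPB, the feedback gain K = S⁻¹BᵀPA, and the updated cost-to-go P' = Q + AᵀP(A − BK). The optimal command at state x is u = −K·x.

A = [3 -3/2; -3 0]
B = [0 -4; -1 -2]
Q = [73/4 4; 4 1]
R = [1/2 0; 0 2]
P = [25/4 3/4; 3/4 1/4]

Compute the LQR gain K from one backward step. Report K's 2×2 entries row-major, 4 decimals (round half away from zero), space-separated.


0.9324 -0.1318 -0.6284 0.3497

BᵀP = [-0.7500 -0.2500; -26.5000 -3.5000]
S = R + BᵀPB = [1/2 0; 0 2] + [0.2500 3.5000; 3.5000 113.0000] = [0.7500 3.5000; 3.5000 115.0000]
BᵀPA = [-1.5000 1.1250; -69.0000 39.7500]
K = S⁻¹·BᵀPA = [0.9324 -0.1318; -0.6284 0.3497]
A−BK = [0.4865 -0.1014; -3.3243 0.5676]
AᵀP(A−BK) = [3.0405 -0.8209; -0.8209 0.3117]
P' = Q + AᵀP(A−BK) = [21.2905 3.1791; 3.1791 1.3117]
tr(P') = 22.6022


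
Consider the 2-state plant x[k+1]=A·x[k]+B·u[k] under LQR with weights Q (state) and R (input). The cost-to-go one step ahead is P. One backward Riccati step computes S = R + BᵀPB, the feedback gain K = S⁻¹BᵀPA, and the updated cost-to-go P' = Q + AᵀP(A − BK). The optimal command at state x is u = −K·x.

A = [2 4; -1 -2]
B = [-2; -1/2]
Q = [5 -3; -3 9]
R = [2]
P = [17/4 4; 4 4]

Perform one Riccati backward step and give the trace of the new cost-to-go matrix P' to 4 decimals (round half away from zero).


17.3929

BᵀP = [-10.5000 -10.0000]
S = R + BᵀPB = [2] + [26.0000] = [28.0000]
BᵀPA = [-11.0000 -22.0000]
K = S⁻¹·BᵀPA = [-0.3929 -0.7857]
A−BK = [1.2143 2.4286; -1.1964 -2.3929]
AᵀP(A−BK) = [0.6786 1.3571; 1.3571 2.7143]
P' = Q + AᵀP(A−BK) = [5.6786 -1.6429; -1.6429 11.7143]
tr(P') = 17.3929


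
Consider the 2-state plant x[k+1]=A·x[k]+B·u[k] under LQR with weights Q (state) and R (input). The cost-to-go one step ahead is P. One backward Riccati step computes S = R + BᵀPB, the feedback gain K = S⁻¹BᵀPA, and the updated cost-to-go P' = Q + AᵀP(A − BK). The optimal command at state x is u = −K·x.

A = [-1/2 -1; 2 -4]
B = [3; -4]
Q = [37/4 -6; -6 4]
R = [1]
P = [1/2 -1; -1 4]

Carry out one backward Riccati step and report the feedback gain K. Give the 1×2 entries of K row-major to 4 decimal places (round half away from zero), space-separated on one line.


-0.4358 0.7540

BᵀP = [5.5000 -19.0000]
S = R + BᵀPB = [1] + [92.5000] = [93.5000]
BᵀPA = [-40.7500 70.5000]
K = S⁻¹·BᵀPA = [-0.4358 0.7540]
A−BK = [0.8075 -3.2620; 0.2567 -0.9840]
AᵀP(A−BK) = [0.3650 -1.0241; -1.0241 3.3422]
P' = Q + AᵀP(A−BK) = [9.6150 -7.0241; -7.0241 7.3422]
tr(P') = 16.9572


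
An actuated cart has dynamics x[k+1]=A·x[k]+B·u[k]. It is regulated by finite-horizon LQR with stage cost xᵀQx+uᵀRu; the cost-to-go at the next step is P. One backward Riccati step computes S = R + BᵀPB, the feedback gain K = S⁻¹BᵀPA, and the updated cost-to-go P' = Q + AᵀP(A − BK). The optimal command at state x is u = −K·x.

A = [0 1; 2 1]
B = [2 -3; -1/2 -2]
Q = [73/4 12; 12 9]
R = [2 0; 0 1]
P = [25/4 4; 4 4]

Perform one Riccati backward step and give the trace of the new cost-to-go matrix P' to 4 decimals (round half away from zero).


29.0046

BᵀP = [10.5000 6.0000; -26.7500 -20.0000]
S = R + BᵀPB = [2 0; 0 1] + [18.0000 -43.5000; -43.5000 120.2500] = [20.0000 -43.5000; -43.5000 121.2500]
BᵀPA = [12.0000 16.5000; -40.0000 -46.7500]
K = S⁻¹·BᵀPA = [-0.5350 -0.0619; -0.5218 -0.4078]
A−BK = [-0.4955 -0.0995; 0.6889 0.1534]
AᵀP(A−BK) = [1.5467 0.4317; 0.4317 0.2079]
P' = Q + AᵀP(A−BK) = [19.7967 12.4317; 12.4317 9.2079]
tr(P') = 29.0046


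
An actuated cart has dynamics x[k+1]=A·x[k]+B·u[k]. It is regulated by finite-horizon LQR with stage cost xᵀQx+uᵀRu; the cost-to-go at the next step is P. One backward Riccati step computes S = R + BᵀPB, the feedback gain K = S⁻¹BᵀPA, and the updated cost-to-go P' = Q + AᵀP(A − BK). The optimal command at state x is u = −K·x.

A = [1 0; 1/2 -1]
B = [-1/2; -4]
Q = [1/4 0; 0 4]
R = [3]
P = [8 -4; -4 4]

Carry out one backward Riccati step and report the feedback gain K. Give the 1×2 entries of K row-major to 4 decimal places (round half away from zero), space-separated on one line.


BᵀP = [12.0000 -14.0000]
S = R + BᵀPB = [3] + [50.0000] = [53.0000]
BᵀPA = [5.0000 14.0000]
K = S⁻¹·BᵀPA = [0.0943 0.2642]
A−BK = [1.0472 0.1321; 0.8774 0.0566]
AᵀP(A−BK) = [4.5283 0.6792; 0.6792 0.3019]
P' = Q + AᵀP(A−BK) = [4.7783 0.6792; 0.6792 4.3019]
tr(P') = 9.0802

0.0943 0.2642


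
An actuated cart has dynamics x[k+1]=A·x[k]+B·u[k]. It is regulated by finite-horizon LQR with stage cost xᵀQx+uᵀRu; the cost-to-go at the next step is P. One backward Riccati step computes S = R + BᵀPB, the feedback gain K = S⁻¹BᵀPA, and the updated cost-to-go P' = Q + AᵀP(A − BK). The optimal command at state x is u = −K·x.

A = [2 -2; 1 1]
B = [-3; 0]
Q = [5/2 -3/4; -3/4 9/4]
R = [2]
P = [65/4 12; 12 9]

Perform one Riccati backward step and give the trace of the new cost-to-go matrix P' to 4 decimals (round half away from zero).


7.0198

BᵀP = [-48.7500 -36.0000]
S = R + BᵀPB = [2] + [146.2500] = [148.2500]
BᵀPA = [-133.5000 61.5000]
K = S⁻¹·BᵀPA = [-0.9005 0.4148]
A−BK = [-0.7015 -0.7555; 1.0000 1.0000]
AᵀP(A−BK) = [1.7825 -0.6189; -0.6189 0.4874]
P' = Q + AᵀP(A−BK) = [4.2825 -1.3689; -1.3689 2.7374]
tr(P') = 7.0198


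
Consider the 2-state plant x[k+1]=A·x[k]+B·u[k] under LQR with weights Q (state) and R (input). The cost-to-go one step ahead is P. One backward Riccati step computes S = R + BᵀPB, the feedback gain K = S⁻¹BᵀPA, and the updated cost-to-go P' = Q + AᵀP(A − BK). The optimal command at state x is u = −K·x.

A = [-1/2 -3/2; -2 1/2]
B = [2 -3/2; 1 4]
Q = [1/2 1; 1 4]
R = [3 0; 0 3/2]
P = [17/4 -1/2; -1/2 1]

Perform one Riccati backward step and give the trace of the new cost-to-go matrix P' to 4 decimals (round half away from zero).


BᵀP = [8.0000 0.0000; -8.3750 4.7500]
S = R + BᵀPB = [3 0; 0 3/2] + [16.0000 -12.0000; -12.0000 31.5625] = [19.0000 -12.0000; -12.0000 33.0625]
BᵀPA = [-4.0000 -12.0000; -5.3125 14.9375]
K = S⁻¹·BᵀPA = [-0.4048 -0.4492; -0.3076 0.2888]
A−BK = [-0.1518 -0.1685; -0.3648 -0.2058]
AᵀP(A−BK) = [0.8092 0.5497; 0.5497 0.8587]
P' = Q + AᵀP(A−BK) = [1.3092 1.5497; 1.5497 4.8587]
tr(P') = 6.1679

6.1679


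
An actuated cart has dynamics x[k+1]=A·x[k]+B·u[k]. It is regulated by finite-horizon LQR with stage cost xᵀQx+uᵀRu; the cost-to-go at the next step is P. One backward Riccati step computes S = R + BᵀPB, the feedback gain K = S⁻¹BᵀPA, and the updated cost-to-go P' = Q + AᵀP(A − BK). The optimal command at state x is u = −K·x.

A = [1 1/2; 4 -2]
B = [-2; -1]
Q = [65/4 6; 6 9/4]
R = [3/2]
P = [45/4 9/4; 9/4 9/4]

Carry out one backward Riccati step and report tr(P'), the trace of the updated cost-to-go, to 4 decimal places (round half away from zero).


BᵀP = [-24.7500 -6.7500]
S = R + BᵀPB = [3/2] + [56.2500] = [57.7500]
BᵀPA = [-51.7500 1.1250]
K = S⁻¹·BᵀPA = [-0.8961 0.0195]
A−BK = [-0.7922 0.5390; 3.1039 -1.9805]
AᵀP(A−BK) = [18.8766 -11.3669; -11.3669 7.2906]
P' = Q + AᵀP(A−BK) = [35.1266 -5.3669; -5.3669 9.5406]
tr(P') = 44.6672

44.6672


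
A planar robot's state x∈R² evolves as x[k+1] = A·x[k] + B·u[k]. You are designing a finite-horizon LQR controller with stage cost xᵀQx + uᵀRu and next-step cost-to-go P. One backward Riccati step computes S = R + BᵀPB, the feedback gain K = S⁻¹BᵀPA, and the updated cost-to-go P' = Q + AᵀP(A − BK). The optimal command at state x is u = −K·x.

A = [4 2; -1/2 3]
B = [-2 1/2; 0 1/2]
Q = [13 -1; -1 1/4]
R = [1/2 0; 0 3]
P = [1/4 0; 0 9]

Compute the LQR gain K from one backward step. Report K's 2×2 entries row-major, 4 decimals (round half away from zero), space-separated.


BᵀP = [-0.5000 0.0000; 0.1250 4.5000]
S = R + BᵀPB = [1/2 0; 0 3] + [1.0000 -0.2500; -0.2500 2.3125] = [1.5000 -0.2500; -0.2500 5.3125]
BᵀPA = [-2.0000 -1.0000; -1.7500 13.7500]
K = S⁻¹·BᵀPA = [-1.3992 -0.2372; -0.3953 2.5771]
A−BK = [1.3992 0.2372; -0.3024 1.7115]
AᵀP(A−BK) = [2.7599 -7.4644; -7.4644 46.3281]
P' = Q + AᵀP(A−BK) = [15.7599 -8.4644; -8.4644 46.5781]
tr(P') = 62.3379

-1.3992 -0.2372 -0.3953 2.5771


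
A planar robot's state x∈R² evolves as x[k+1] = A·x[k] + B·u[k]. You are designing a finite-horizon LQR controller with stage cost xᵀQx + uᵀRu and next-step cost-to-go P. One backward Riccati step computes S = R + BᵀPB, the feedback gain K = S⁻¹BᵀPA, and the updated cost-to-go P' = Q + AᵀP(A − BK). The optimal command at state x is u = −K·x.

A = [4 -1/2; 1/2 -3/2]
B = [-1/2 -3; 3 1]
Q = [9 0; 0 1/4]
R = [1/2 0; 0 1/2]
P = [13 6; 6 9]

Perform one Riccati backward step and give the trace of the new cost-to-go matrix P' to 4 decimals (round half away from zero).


BᵀP = [11.5000 24.0000; -33.0000 -9.0000]
S = R + BᵀPB = [1/2 0; 0 1/2] + [66.2500 -10.5000; -10.5000 90.0000] = [66.7500 -10.5000; -10.5000 90.5000]
BᵀPA = [58.0000 -41.7500; -136.5000 30.0000]
K = S⁻¹·BᵀPA = [0.6434 -0.5840; -1.4336 0.2637]
A−BK = [0.0208 -0.0008; 0.0034 -0.0118]
AᵀP(A−BK) = [1.2412 -0.3790; -0.3790 0.2067]
P' = Q + AᵀP(A−BK) = [10.2412 -0.3790; -0.3790 0.4567]
tr(P') = 10.6979

10.6979


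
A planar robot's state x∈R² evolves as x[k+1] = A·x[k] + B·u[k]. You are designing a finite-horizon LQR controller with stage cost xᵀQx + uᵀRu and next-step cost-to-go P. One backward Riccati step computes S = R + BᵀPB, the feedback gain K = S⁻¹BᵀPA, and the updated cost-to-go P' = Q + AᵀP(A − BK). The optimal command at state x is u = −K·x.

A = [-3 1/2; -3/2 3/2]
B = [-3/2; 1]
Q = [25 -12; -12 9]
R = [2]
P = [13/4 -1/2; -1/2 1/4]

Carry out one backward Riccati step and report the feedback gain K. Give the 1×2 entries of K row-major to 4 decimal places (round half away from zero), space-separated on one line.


BᵀP = [-5.3750 1.0000]
S = R + BᵀPB = [2] + [9.0625] = [11.0625]
BᵀPA = [14.6250 -1.1875]
K = S⁻¹·BᵀPA = [1.3220 -0.1073]
A−BK = [-1.0169 0.3390; -2.8220 1.6073]
AᵀP(A−BK) = [5.9778 -1.2426; -1.2426 0.4975]
P' = Q + AᵀP(A−BK) = [30.9778 -13.2426; -13.2426 9.4975]
tr(P') = 40.4753

1.3220 -0.1073


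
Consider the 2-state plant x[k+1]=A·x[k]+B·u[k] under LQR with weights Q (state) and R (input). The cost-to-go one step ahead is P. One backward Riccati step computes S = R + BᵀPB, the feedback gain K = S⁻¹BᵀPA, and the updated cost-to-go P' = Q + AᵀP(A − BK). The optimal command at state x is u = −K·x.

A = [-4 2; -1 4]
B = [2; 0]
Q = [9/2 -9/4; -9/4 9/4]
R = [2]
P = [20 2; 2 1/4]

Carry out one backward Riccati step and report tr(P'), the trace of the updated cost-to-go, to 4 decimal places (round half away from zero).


BᵀP = [40.0000 4.0000]
S = R + BᵀPB = [2] + [80.0000] = [82.0000]
BᵀPA = [-164.0000 96.0000]
K = S⁻¹·BᵀPA = [-2.0000 1.1707]
A−BK = [0.0000 -0.3415; -1.0000 4.0000]
AᵀP(A−BK) = [8.2500 -5.0000; -5.0000 3.6098]
P' = Q + AᵀP(A−BK) = [12.7500 -7.2500; -7.2500 5.8598]
tr(P') = 18.6098

18.6098


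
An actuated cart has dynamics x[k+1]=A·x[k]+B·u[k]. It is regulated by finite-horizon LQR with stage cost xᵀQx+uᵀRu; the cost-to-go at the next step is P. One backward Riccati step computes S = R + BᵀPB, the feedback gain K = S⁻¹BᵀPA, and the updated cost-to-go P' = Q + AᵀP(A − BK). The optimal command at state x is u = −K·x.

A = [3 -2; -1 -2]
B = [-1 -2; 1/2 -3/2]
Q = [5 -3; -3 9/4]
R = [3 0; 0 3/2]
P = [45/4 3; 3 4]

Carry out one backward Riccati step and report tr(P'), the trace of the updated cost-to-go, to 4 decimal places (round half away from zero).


BᵀP = [-9.7500 -1.0000; -27.0000 -12.0000]
S = R + BᵀPB = [3 0; 0 3/2] + [9.2500 21.0000; 21.0000 72.0000] = [12.2500 21.0000; 21.0000 73.5000]
BᵀPA = [-28.2500 21.5000; -69.0000 78.0000]
K = S⁻¹·BᵀPA = [-1.3657 -0.1257; -0.5486 1.0971]
A−BK = [0.5371 0.0686; -1.1400 -0.2914]
AᵀP(A−BK) = [10.8171 0.6514; 0.6514 2.1257]
P' = Q + AᵀP(A−BK) = [15.8171 -2.3486; -2.3486 4.3757]
tr(P') = 20.1929

20.1929


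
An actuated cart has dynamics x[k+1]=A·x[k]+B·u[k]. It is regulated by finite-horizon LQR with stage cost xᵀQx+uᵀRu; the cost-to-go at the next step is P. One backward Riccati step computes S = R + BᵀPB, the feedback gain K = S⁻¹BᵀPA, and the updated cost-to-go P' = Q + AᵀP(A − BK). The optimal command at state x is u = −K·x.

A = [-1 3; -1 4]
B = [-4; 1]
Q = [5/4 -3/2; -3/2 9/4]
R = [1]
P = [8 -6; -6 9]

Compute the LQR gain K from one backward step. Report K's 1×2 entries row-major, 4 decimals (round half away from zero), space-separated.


BᵀP = [-38.0000 33.0000]
S = R + BᵀPB = [1] + [185.0000] = [186.0000]
BᵀPA = [5.0000 18.0000]
K = S⁻¹·BᵀPA = [0.0269 0.0968]
A−BK = [-0.8925 3.3871; -1.0269 3.9032]
AᵀP(A−BK) = [4.8656 -18.4839; -18.4839 70.2581]
P' = Q + AᵀP(A−BK) = [6.1156 -19.9839; -19.9839 72.5081]
tr(P') = 78.6237

0.0269 0.0968


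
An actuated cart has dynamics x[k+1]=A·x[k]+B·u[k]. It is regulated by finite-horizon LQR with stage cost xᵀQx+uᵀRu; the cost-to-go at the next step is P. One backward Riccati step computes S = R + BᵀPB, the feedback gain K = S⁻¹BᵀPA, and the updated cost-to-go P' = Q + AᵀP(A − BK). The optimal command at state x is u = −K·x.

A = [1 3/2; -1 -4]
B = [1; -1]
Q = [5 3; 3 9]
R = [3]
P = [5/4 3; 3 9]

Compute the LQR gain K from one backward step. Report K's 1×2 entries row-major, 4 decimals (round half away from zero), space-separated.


BᵀP = [-1.7500 -6.0000]
S = R + BᵀPB = [3] + [4.2500] = [7.2500]
BᵀPA = [4.2500 21.3750]
K = S⁻¹·BᵀPA = [0.5862 2.9483]
A−BK = [0.4138 -1.4483; -0.4138 -1.0517]
AᵀP(A−BK) = [1.7586 8.8448; 8.8448 47.7931]
P' = Q + AᵀP(A−BK) = [6.7586 11.8448; 11.8448 56.7931]
tr(P') = 63.5517

0.5862 2.9483


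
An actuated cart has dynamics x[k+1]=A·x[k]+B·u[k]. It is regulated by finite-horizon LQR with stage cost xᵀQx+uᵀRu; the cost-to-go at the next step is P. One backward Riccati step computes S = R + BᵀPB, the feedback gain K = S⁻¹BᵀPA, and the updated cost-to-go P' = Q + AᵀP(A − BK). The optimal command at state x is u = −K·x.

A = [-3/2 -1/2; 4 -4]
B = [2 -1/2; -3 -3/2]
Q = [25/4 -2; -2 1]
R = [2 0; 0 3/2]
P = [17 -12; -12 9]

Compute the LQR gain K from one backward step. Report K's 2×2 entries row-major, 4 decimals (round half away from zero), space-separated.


BᵀP = [70.0000 -51.0000; 9.5000 -7.5000]
S = R + BᵀPB = [2 0; 0 3/2] + [293.0000 41.5000; 41.5000 6.5000] = [295.0000 41.5000; 41.5000 8.0000]
BᵀPA = [-309.0000 169.0000; -44.2500 25.2500]
K = S⁻¹·BᵀPA = [-0.9967 0.4769; -0.3610 0.6825]
A−BK = [0.3128 -1.1125; 0.4684 -1.5457]
AᵀP(A−BK) = [2.3038 -1.6970; -1.6970 2.4261]
P' = Q + AᵀP(A−BK) = [8.5538 -3.6970; -3.6970 3.4261]
tr(P') = 11.9799

-0.9967 0.4769 -0.3610 0.6825


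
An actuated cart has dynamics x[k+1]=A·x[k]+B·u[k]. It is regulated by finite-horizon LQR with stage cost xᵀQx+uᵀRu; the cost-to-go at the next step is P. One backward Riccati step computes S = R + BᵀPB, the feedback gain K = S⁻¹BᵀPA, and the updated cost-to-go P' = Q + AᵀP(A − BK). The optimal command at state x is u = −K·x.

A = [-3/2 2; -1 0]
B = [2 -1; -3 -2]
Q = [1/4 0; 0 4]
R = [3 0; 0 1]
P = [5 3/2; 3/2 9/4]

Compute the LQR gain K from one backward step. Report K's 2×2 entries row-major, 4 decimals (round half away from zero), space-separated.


-0.2480 0.4998 0.8808 -0.8095

BᵀP = [5.5000 -3.7500; -8.0000 -6.0000]
S = R + BᵀPB = [3 0; 0 1] + [22.2500 2.0000; 2.0000 20.0000] = [25.2500 2.0000; 2.0000 21.0000]
BᵀPA = [-4.5000 11.0000; 18.0000 -16.0000]
K = S⁻¹·BᵀPA = [-0.2480 0.4998; 0.8808 -0.8095]
A−BK = [-0.1233 0.1910; 0.0176 -0.1197]
AᵀP(A−BK) = [1.0304 -1.1800; -1.1800 1.5506]
P' = Q + AᵀP(A−BK) = [1.2804 -1.1800; -1.1800 5.5506]
tr(P') = 6.8310


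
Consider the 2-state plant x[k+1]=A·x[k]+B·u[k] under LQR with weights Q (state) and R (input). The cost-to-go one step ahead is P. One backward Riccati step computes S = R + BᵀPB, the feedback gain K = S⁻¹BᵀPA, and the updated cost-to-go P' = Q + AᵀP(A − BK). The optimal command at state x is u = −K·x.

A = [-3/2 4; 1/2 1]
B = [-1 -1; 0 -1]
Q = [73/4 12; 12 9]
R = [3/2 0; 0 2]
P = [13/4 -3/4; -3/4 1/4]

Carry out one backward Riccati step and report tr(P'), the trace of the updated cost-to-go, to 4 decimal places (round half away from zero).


BᵀP = [-3.2500 0.7500; -2.5000 0.5000]
S = R + BᵀPB = [3/2 0; 0 2] + [3.2500 2.5000; 2.5000 2.0000] = [4.7500 2.5000; 2.5000 4.0000]
BᵀPA = [5.2500 -12.2500; 4.0000 -9.5000]
K = S⁻¹·BᵀPA = [0.8627 -1.9804; 0.4608 -1.1373]
A−BK = [-0.1765 0.8824; 0.9608 -0.1373]
AᵀP(A−BK) = [2.1275 -4.8039; -4.8039 11.1863]
P' = Q + AᵀP(A−BK) = [20.3775 7.1961; 7.1961 20.1863]
tr(P') = 40.5637

40.5637


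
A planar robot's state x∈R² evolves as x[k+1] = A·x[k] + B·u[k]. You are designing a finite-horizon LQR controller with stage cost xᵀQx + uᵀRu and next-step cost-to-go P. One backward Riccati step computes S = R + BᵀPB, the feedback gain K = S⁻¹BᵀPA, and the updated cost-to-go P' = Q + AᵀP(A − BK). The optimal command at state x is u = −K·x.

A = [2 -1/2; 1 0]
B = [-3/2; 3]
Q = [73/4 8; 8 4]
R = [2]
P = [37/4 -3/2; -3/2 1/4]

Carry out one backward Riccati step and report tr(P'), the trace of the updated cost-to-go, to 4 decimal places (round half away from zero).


24.0855

BᵀP = [-18.3750 3.0000]
S = R + BᵀPB = [2] + [36.5625] = [38.5625]
BᵀPA = [-33.7500 9.1875]
K = S⁻¹·BᵀPA = [-0.8752 0.2382]
A−BK = [0.6872 -0.1426; 3.6256 -0.7147]
AᵀP(A−BK) = [1.7119 -0.4591; -0.4591 0.1236]
P' = Q + AᵀP(A−BK) = [19.9619 7.5409; 7.5409 4.1236]
tr(P') = 24.0855


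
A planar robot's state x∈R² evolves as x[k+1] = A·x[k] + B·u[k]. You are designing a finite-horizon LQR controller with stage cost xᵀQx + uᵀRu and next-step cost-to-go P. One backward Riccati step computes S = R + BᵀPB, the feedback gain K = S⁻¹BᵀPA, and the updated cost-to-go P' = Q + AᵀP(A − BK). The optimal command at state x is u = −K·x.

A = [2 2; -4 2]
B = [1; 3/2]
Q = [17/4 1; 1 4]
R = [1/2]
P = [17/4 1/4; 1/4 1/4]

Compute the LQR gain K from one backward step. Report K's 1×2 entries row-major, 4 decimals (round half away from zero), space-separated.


1.1134 1.7320

BᵀP = [4.6250 0.6250]
S = R + BᵀPB = [1/2] + [5.5625] = [6.0625]
BᵀPA = [6.7500 10.5000]
K = S⁻¹·BᵀPA = [1.1134 1.7320]
A−BK = [0.8866 0.2680; -5.6701 -0.5979]
AᵀP(A−BK) = [9.4845 2.3093; 2.3093 1.8144]
P' = Q + AᵀP(A−BK) = [13.7345 3.3093; 3.3093 5.8144]
tr(P') = 19.5490


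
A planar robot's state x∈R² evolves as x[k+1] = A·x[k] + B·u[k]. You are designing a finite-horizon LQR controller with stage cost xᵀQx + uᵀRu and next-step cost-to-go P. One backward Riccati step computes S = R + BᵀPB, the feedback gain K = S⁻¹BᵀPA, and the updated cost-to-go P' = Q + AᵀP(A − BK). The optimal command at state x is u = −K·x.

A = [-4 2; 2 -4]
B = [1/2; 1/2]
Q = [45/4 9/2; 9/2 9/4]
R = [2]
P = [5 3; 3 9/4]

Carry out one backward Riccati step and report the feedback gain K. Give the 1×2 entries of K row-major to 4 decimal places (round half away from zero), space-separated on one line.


-2.0235 -0.4706

BᵀP = [4.0000 2.6250]
S = R + BᵀPB = [2] + [3.3125] = [5.3125]
BᵀPA = [-10.7500 -2.5000]
K = S⁻¹·BᵀPA = [-2.0235 -0.4706]
A−BK = [-2.9882 2.2353; 3.0118 -3.7647]
AᵀP(A−BK) = [19.2471 -3.0588; -3.0588 6.8235]
P' = Q + AᵀP(A−BK) = [30.4971 1.4412; 1.4412 9.0735]
tr(P') = 39.5706


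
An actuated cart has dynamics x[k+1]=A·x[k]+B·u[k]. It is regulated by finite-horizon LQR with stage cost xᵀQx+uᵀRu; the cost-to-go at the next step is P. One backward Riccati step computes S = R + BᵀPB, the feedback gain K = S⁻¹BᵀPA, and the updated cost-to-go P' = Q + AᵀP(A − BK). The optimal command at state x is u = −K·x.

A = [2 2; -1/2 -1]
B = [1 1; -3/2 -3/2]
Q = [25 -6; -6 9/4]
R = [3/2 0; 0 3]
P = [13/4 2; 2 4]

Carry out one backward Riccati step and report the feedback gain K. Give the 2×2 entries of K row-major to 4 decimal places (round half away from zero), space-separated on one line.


0.2299 0.4138 0.1149 0.2069

BᵀP = [0.2500 -4.0000; 0.2500 -4.0000]
S = R + BᵀPB = [3/2 0; 0 3] + [6.2500 6.2500; 6.2500 6.2500] = [7.7500 6.2500; 6.2500 9.2500]
BᵀPA = [2.5000 4.5000; 2.5000 4.5000]
K = S⁻¹·BᵀPA = [0.2299 0.4138; 0.1149 0.2069]
A−BK = [1.6552 1.3793; 0.0172 -0.0690]
AᵀP(A−BK) = [9.1379 7.4483; 7.4483 6.2069]
P' = Q + AᵀP(A−BK) = [34.1379 1.4483; 1.4483 8.4569]
tr(P') = 42.5948


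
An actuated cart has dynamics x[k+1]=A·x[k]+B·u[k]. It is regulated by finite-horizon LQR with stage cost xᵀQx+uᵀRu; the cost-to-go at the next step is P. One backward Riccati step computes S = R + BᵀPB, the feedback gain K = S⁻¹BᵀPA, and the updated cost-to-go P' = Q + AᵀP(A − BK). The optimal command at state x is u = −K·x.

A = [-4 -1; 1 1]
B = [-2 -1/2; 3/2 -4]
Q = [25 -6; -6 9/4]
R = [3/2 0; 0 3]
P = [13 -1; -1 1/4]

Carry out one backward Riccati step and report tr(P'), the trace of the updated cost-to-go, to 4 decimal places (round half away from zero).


BᵀP = [-27.5000 2.3750; -2.5000 -0.5000]
S = R + BᵀPB = [3/2 0; 0 3] + [58.5625 4.2500; 4.2500 3.2500] = [60.0625 4.2500; 4.2500 6.2500]
BᵀPA = [112.3750 29.8750; 9.5000 2.0000]
K = S⁻¹·BᵀPA = [1.8526 0.4988; 0.2603 -0.0192]
A−BK = [-0.1648 -0.0121; -0.7378 0.1753]
AᵀP(A−BK) = [5.5970 1.3845; 1.3845 0.3880]
P' = Q + AᵀP(A−BK) = [30.5970 -4.6155; -4.6155 2.6380]
tr(P') = 33.2350

33.2350


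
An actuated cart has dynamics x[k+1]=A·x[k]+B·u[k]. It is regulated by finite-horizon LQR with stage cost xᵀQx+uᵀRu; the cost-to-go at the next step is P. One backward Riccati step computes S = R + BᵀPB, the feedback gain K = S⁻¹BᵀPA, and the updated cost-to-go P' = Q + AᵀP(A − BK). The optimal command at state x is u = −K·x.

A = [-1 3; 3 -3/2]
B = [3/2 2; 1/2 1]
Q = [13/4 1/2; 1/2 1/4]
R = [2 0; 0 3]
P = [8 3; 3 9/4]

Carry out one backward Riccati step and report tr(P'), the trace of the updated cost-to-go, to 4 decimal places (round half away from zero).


20.8391

BᵀP = [13.5000 5.6250; 19.0000 8.2500]
S = R + BᵀPB = [2 0; 0 3] + [23.0625 32.6250; 32.6250 46.2500] = [25.0625 32.6250; 32.6250 49.2500]
BᵀPA = [3.3750 32.0625; 5.7500 44.6250]
K = S⁻¹·BᵀPA = [-0.1258 0.7249; 0.2001 0.4259]
A−BK = [-1.2115 1.0609; 2.8628 -2.2883]
AᵀP(A−BK) = [9.5241 -7.5204; -7.5204 7.8150]
P' = Q + AᵀP(A−BK) = [12.7741 -7.0204; -7.0204 8.0650]
tr(P') = 20.8391


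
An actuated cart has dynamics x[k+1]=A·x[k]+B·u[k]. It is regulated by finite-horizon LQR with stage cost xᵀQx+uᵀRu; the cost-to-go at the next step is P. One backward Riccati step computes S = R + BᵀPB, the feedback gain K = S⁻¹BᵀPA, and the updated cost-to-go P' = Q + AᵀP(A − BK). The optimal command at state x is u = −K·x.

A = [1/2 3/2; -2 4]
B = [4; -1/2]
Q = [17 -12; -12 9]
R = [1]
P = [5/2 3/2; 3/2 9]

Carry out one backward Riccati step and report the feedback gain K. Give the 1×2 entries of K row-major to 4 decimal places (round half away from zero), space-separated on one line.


0.0436 0.5336

BᵀP = [9.2500 1.5000]
S = R + BᵀPB = [1] + [36.2500] = [37.2500]
BᵀPA = [1.6250 19.8750]
K = S⁻¹·BᵀPA = [0.0436 0.5336]
A−BK = [0.3255 -0.6342; -1.9782 4.2668]
AᵀP(A−BK) = [33.5541 -72.4920; -72.4920 157.0206]
P' = Q + AᵀP(A−BK) = [50.5541 -84.4920; -84.4920 166.0206]
tr(P') = 216.5747


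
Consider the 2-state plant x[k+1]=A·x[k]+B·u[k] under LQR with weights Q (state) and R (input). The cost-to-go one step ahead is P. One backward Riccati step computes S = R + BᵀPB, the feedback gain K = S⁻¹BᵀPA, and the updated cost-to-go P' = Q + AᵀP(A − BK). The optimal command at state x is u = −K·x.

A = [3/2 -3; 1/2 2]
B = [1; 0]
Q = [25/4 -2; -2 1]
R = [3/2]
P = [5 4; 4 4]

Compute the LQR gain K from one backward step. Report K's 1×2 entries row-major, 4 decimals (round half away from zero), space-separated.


BᵀP = [5.0000 4.0000]
S = R + BᵀPB = [3/2] + [5.0000] = [6.5000]
BᵀPA = [9.5000 -7.0000]
K = S⁻¹·BᵀPA = [1.4615 -1.0769]
A−BK = [0.0385 -1.9231; 0.5000 2.0000]
AᵀP(A−BK) = [4.3654 -2.2692; -2.2692 5.4615]
P' = Q + AᵀP(A−BK) = [10.6154 -4.2692; -4.2692 6.4615]
tr(P') = 17.0769

1.4615 -1.0769


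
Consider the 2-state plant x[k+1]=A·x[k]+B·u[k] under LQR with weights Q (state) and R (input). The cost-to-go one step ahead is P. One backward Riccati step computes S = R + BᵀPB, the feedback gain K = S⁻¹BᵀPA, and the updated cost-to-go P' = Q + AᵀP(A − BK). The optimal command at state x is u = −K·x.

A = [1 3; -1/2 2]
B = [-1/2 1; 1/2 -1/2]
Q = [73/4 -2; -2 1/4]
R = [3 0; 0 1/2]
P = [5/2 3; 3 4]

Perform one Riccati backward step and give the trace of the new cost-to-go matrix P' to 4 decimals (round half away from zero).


BᵀP = [0.2500 0.5000; 1.0000 1.0000]
S = R + BᵀPB = [3 0; 0 1/2] + [0.1250 0.0000; 0.0000 0.5000] = [3.1250 0.0000; 0.0000 1.0000]
BᵀPA = [0.0000 1.7500; 0.5000 5.0000]
K = S⁻¹·BᵀPA = [0.0000 0.5600; 0.5000 5.0000]
A−BK = [0.5000 -1.7200; -0.2500 4.2200]
AᵀP(A−BK) = [0.2500 2.5000; 2.5000 48.5200]
P' = Q + AᵀP(A−BK) = [18.5000 0.5000; 0.5000 48.7700]
tr(P') = 67.2700

67.2700


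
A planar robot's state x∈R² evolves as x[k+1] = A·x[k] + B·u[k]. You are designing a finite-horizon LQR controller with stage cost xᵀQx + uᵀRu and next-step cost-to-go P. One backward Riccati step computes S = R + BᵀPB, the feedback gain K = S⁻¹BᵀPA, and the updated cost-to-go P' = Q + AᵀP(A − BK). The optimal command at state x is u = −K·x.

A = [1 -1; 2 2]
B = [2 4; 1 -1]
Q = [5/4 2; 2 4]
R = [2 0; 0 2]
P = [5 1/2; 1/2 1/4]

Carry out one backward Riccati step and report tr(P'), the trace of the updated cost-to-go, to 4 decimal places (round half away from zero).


BᵀP = [10.5000 1.2500; 19.5000 1.7500]
S = R + BᵀPB = [2 0; 0 2] + [22.2500 40.7500; 40.7500 76.2500] = [24.2500 40.7500; 40.7500 78.2500]
BᵀPA = [13.0000 -8.0000; 23.0000 -16.0000]
K = S⁻¹·BᵀPA = [0.3376 0.1097; 0.1181 -0.2616]
A−BK = [-0.1477 -0.1730; 1.7806 1.6287]
AᵀP(A−BK) = [0.8945 0.5907; 0.5907 0.6920]
P' = Q + AᵀP(A−BK) = [2.1445 2.5907; 2.5907 4.6920]
tr(P') = 6.8365

6.8365


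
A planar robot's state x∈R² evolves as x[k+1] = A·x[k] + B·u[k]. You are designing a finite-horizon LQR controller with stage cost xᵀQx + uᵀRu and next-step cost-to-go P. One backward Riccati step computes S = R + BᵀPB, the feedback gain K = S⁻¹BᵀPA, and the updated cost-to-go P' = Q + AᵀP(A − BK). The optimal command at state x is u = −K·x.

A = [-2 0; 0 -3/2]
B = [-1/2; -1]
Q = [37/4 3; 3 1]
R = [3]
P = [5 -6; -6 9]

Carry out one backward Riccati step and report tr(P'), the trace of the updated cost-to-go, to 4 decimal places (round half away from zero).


32.5690

BᵀP = [3.5000 -6.0000]
S = R + BᵀPB = [3] + [4.2500] = [7.2500]
BᵀPA = [-7.0000 9.0000]
K = S⁻¹·BᵀPA = [-0.9655 1.2414]
A−BK = [-2.4828 0.6207; -0.9655 -0.2586]
AᵀP(A−BK) = [13.2414 -9.3103; -9.3103 9.0776]
P' = Q + AᵀP(A−BK) = [22.4914 -6.3103; -6.3103 10.0776]
tr(P') = 32.5690


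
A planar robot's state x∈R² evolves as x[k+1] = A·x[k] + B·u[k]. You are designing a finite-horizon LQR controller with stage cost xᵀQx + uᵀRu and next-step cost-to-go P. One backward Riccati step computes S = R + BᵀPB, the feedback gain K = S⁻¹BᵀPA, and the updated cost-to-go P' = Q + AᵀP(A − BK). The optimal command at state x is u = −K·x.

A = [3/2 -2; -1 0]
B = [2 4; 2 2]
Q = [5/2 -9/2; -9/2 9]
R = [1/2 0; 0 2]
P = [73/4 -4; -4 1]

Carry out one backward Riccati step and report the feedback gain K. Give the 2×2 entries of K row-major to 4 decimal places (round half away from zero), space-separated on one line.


0.1420 -0.3210 0.4146 -0.4156

BᵀP = [28.5000 -6.0000; 65.0000 -14.0000]
S = R + BᵀPB = [1/2 0; 0 2] + [45.0000 102.0000; 102.0000 232.0000] = [45.5000 102.0000; 102.0000 234.0000]
BᵀPA = [48.7500 -57.0000; 111.5000 -130.0000]
K = S⁻¹·BᵀPA = [0.1420 -0.3210; 0.4146 -0.4156]
A−BK = [-0.4424 0.3045; -2.1132 1.4733]
AᵀP(A−BK) = [0.9123 -0.7582; -0.7582 0.6708]
P' = Q + AᵀP(A−BK) = [3.4123 -5.2582; -5.2582 9.6708]
tr(P') = 13.0831


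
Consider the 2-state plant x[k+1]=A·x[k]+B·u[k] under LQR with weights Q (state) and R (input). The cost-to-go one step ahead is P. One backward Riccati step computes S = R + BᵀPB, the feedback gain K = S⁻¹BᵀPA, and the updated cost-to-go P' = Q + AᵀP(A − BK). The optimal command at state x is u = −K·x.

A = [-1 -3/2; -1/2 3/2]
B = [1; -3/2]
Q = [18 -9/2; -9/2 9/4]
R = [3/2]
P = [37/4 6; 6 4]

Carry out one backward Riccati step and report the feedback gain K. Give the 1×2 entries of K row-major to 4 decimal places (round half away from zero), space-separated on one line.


-0.1429 -0.2143

BᵀP = [0.2500 0.0000]
S = R + BᵀPB = [3/2] + [0.2500] = [1.7500]
BᵀPA = [-0.2500 -0.3750]
K = S⁻¹·BᵀPA = [-0.1429 -0.2143]
A−BK = [-0.8571 -1.2857; -0.7143 1.1786]
AᵀP(A−BK) = [16.2143 6.3214; 6.3214 2.7321]
P' = Q + AᵀP(A−BK) = [34.2143 1.8214; 1.8214 4.9821]
tr(P') = 39.1964


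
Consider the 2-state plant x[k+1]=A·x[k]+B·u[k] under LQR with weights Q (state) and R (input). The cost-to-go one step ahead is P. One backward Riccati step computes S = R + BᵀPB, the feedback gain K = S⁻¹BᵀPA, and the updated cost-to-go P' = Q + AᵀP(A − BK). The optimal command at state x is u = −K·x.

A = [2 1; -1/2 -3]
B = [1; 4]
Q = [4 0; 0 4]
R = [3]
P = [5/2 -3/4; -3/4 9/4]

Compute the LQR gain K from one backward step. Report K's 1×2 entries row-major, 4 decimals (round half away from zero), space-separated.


BᵀP = [-0.5000 8.2500]
S = R + BᵀPB = [3] + [32.5000] = [35.5000]
BᵀPA = [-5.1250 -25.2500]
K = S⁻¹·BᵀPA = [-0.1444 -0.7113]
A−BK = [2.1444 1.7113; 0.0775 -0.1549]
AᵀP(A−BK) = [11.3226 9.6048; 9.6048 9.2905]
P' = Q + AᵀP(A−BK) = [15.3226 9.6048; 9.6048 13.2905]
tr(P') = 28.6131

-0.1444 -0.7113


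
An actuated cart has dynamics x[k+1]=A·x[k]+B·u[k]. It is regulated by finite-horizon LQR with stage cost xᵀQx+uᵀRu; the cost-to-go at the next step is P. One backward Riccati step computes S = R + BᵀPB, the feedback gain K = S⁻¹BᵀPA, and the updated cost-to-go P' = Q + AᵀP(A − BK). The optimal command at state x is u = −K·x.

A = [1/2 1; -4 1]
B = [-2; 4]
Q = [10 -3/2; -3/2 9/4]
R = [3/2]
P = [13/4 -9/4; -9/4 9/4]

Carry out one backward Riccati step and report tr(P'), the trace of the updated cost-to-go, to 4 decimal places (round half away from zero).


14.9346

BᵀP = [-15.5000 13.5000]
S = R + BᵀPB = [3/2] + [85.0000] = [86.5000]
BᵀPA = [-61.7500 -2.0000]
K = S⁻¹·BᵀPA = [-0.7139 -0.0231]
A−BK = [-0.9277 0.9538; -1.1445 1.0925]
AᵀP(A−BK) = [1.7309 -0.9277; -0.9277 0.9538]
P' = Q + AᵀP(A−BK) = [11.7309 -2.4277; -2.4277 3.2038]
tr(P') = 14.9346


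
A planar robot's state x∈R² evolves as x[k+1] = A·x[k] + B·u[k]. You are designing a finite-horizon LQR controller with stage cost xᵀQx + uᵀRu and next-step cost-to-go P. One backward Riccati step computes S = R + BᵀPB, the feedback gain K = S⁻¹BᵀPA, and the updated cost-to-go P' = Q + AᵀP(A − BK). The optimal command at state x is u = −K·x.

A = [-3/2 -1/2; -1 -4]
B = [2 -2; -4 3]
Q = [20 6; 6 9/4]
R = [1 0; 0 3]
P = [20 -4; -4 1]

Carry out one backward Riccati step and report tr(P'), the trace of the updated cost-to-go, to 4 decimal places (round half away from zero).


BᵀP = [56.0000 -12.0000; -52.0000 11.0000]
S = R + BᵀPB = [1 0; 0 3] + [160.0000 -148.0000; -148.0000 137.0000] = [161.0000 -148.0000; -148.0000 140.0000]
BᵀPA = [-72.0000 20.0000; 67.0000 -18.0000]
K = S⁻¹·BᵀPA = [-0.2579 0.2138; 0.2060 0.0975]
A−BK = [-0.5723 -0.7327; -2.6494 -3.4371]
AᵀP(A−BK) = [1.6336 1.8648; 1.8648 2.4780]
P' = Q + AᵀP(A−BK) = [21.6336 7.8648; 7.8648 4.7280]
tr(P') = 26.3616

26.3616


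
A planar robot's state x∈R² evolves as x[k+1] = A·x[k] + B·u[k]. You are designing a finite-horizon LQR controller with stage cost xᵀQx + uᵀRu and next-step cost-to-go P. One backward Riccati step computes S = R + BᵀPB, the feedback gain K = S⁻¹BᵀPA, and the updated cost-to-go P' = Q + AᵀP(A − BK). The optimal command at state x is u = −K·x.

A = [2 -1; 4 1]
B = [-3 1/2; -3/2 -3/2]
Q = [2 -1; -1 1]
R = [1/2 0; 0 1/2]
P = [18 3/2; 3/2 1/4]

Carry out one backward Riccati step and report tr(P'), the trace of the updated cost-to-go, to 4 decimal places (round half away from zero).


BᵀP = [-56.2500 -4.8750; 6.7500 0.3750]
S = R + BᵀPB = [1/2 0; 0 1/2] + [176.0625 -20.8125; -20.8125 2.8125] = [176.5625 -20.8125; -20.8125 3.3125]
BᵀPA = [-132.0000 51.3750; 15.0000 -6.3750]
K = S⁻¹·BᵀPA = [-0.8244 0.2472; -0.6514 -0.3714]
A−BK = [-0.1475 -0.0727; 1.7864 0.8137]
AᵀP(A−BK) = [0.9509 0.2006; 0.2006 0.1827]
P' = Q + AᵀP(A−BK) = [2.9509 -0.7994; -0.7994 1.1827]
tr(P') = 4.1336

4.1336


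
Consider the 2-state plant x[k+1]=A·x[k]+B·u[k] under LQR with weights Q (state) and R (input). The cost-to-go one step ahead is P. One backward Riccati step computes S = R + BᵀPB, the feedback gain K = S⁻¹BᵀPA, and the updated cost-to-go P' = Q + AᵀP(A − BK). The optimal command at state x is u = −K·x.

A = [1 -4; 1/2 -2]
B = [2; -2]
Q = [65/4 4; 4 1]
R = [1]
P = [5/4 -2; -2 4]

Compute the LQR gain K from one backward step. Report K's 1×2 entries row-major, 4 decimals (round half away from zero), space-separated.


0.0132 -0.0526

BᵀP = [6.5000 -12.0000]
S = R + BᵀPB = [1] + [37.0000] = [38.0000]
BᵀPA = [0.5000 -2.0000]
K = S⁻¹·BᵀPA = [0.0132 -0.0526]
A−BK = [0.9737 -3.8947; 0.5263 -2.1053]
AᵀP(A−BK) = [0.2434 -0.9737; -0.9737 3.8947]
P' = Q + AᵀP(A−BK) = [16.4934 3.0263; 3.0263 4.8947]
tr(P') = 21.3882


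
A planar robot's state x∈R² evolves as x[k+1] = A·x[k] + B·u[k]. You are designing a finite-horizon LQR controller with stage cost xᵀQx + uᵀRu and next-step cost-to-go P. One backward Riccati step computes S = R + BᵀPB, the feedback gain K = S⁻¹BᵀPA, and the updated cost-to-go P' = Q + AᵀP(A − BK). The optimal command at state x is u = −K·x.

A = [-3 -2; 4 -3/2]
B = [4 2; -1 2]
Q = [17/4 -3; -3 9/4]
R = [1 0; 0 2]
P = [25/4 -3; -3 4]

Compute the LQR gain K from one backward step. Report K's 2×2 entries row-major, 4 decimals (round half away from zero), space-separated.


BᵀP = [28.0000 -16.0000; 6.5000 2.0000]
S = R + BᵀPB = [1 0; 0 2] + [128.0000 24.0000; 24.0000 17.0000] = [129.0000 24.0000; 24.0000 19.0000]
BᵀPA = [-148.0000 -32.0000; -11.5000 -16.0000]
K = S⁻¹·BᵀPA = [-1.3525 -0.1195; 1.1032 -0.6912]
A−BK = [0.2037 -0.1397; 0.4411 -0.2371]
AᵀP(A−BK) = [4.7619 -1.6299; -1.6299 1.1179]
P' = Q + AᵀP(A−BK) = [9.0119 -4.6299; -4.6299 3.3679]
tr(P') = 12.3797

-1.3525 -0.1195 1.1032 -0.6912
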